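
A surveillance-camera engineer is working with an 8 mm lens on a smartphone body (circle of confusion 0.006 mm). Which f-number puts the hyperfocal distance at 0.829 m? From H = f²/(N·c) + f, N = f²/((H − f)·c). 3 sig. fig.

f/13

Rearrange H = f²/(N·c) + f for N: N = f² / ((H − f)·c).
N = 8² / ((829 − 8) × 0.006) = 64 / 4.926 ≈ 13.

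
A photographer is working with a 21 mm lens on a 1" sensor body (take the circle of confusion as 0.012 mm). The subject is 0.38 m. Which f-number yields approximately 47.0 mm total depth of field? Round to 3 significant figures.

Write h = H − f = f²/(N·c). The thin-lens limits are Dn = s·h/(h + (s−f)) and Df = s·h/(h − (s−f)), so DoF = Df − Dn = 2·s·(s−f)·h / (h² − (s−f)²).
That is a quadratic in h: DoF·h² − 2·s·(s−f)·h − DoF·(s−f)² = 0 ⇒ h = (s−f)·(s + √(s² + DoF²)) / DoF = 359 × (380 + √(380² + 47²)) / 47 = 359 × (380 + 382.896) / 47 ≈ 5827.2 mm.
Then N = f²/(c·h) = 21² / (0.012 × 5827.2) = 441 / 69.927 ≈ 6.31.

f/6.31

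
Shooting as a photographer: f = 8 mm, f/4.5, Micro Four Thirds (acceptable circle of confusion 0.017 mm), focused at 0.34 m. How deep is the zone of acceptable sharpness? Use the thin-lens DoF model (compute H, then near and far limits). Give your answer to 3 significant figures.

Hyperfocal distance H = f²/(N·c) + f = 8²/(4.5 × 0.017) + 8 = 64/0.0765 + 8 ≈ 844.6 mm ≈ 0.845 m.
Near limit Dn = s·(H − f)/(H + s − 2f) = 340 × (844.6 − 8) / (844.6 + 340 − 2 × 8) = 340 × 836.6 / 1168.6 ≈ 243.41 mm.
Far limit Df = s·(H − f)/(H − s) = 340 × (844.6 − 8) / (844.6 − 340) = 340 × 836.6 / 504.6 ≈ 563.70 mm.
Depth of field = Df − Dn = 563.70 − 243.41 ≈ 320.29 mm.

320 mm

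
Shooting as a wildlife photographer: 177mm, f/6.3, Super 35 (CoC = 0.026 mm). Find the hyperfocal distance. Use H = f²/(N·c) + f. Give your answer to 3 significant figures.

191 m

Hyperfocal distance H = f²/(N·c) + f = 177²/(6.3 × 0.026) + 177 = 31329/0.1638 + 177 ≈ 191440.7 mm ≈ 191 m.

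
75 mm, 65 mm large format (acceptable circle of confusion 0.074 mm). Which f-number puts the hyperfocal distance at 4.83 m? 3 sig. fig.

f/16

Rearrange H = f²/(N·c) + f for N: N = f² / ((H − f)·c).
N = 75² / ((4830 − 75) × 0.074) = 5625 / 351.9 ≈ 16.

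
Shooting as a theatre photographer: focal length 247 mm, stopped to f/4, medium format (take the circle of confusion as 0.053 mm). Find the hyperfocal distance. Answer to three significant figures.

Hyperfocal distance H = f²/(N·c) + f = 247²/(4 × 0.053) + 247 = 61009/0.212 + 247 ≈ 288025.3 mm ≈ 288 m.

288 m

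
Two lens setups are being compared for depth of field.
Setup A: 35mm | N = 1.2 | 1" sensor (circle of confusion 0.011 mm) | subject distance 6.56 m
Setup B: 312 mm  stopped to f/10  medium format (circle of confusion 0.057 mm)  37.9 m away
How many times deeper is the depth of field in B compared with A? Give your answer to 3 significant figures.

18.9

Setup A: H = 35²/(1.2×0.011) + 35 ≈ 92838.0 mm; DoF = Df − Dn = 7056.12 − 6129.06 ≈ 927.06 mm.
Setup B: H = 312²/(10×0.057) + 312 ≈ 171090.9 mm; DoF = Df − Dn = 48596 − 31063 ≈ 17533 mm.
Ratio = 17533 / 927.06 ≈ 18.9.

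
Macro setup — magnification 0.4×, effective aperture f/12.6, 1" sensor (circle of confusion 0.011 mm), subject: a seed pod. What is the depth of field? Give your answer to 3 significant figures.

1.73 mm

At magnification m, DoF ≈ 2·N_eff·c/m² = 2 × 12.6 × 0.011 / 0.4² = 0.2772 / 0.16 ≈ 1.73 mm.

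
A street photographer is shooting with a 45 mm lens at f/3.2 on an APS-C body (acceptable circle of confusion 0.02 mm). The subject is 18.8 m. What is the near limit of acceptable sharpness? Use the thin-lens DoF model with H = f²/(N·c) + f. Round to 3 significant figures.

Hyperfocal distance H = f²/(N·c) + f = 45²/(3.2 × 0.02) + 45 = 2025/0.064 + 45 ≈ 31685.6 mm ≈ 31.69 m.
Near limit Dn = s·(H − f)/(H + s − 2f) = 18800 × (31685.6 − 45) / (31685.6 + 18800 − 2 × 45) = 18800 × 31640.6 / 50395.6 ≈ 11803 mm ≈ 11.8 m.

11.8 m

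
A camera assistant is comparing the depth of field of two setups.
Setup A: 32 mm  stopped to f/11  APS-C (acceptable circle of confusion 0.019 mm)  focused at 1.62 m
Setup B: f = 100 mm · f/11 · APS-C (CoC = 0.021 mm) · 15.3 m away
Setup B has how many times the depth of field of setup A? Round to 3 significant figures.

10.4

Setup A: H = 32²/(11×0.019) + 32 ≈ 4931.5 mm; DoF = Df − Dn = 2396.9 − 1223.5 ≈ 1173.4 mm.
Setup B: H = 100²/(11×0.021) + 100 ≈ 43390.0 mm; DoF = Df − Dn = 23579 − 11324 ≈ 12255 mm.
Ratio = 12255 / 1173.4 ≈ 10.4.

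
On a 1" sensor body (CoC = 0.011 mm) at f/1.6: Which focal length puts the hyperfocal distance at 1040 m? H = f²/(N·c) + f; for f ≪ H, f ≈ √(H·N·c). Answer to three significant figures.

From H = f²/(N·c) + f, with f ≪ H: f ≈ √(H·N·c) = √(1040000 × 1.6 × 0.011) = √18304 ≈ 135.3 mm.
The +f correction barely moves this — solving exactly, f² + N·c·f − N·c·H = 0 ⇒ f = (−N·c + √((N·c)² + 4·N·c·H))/2 = (−0.0176 + √73216)/2 ≈ 135.28 mm, so f ≈ 135 mm.

135 mm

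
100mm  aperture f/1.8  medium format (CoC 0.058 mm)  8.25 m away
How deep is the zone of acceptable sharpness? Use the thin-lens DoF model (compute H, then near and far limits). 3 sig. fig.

1.41 m

Hyperfocal distance H = f²/(N·c) + f = 100²/(1.8 × 0.058) + 100 = 10000/0.1044 + 100 ≈ 95885.4 mm ≈ 95.89 m.
Near limit Dn = s·(H − f)/(H + s − 2f) = 8250 × (95885.4 − 100) / (95885.4 + 8250 − 2 × 100) = 8250 × 95785.4 / 103935.4 ≈ 7603.1 mm.
Far limit Df = s·(H − f)/(H − s) = 8250 × (95885.4 − 100) / (95885.4 − 8250) = 8250 × 95785.4 / 87635.4 ≈ 9017.2 mm.
Depth of field = Df − Dn = 9017.2 − 7603.1 ≈ 1414.1 mm ≈ 1.41 m.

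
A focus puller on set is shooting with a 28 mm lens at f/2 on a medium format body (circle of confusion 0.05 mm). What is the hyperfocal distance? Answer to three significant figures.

Hyperfocal distance H = f²/(N·c) + f = 28²/(2 × 0.05) + 28 = 784/0.1 + 28 ≈ 7868.0 mm ≈ 7.87 m.

7.87 m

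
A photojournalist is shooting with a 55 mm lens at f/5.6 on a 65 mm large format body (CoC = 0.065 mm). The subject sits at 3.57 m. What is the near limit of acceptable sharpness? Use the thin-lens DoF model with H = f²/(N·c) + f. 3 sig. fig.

2.51 m

Hyperfocal distance H = f²/(N·c) + f = 55²/(5.6 × 0.065) + 55 = 3025/0.364 + 55 ≈ 8365.4 mm ≈ 8.365 m.
Near limit Dn = s·(H − f)/(H + s − 2f) = 3570 × (8365.4 − 55) / (8365.4 + 3570 − 2 × 55) = 3570 × 8310.4 / 11825.4 ≈ 2508.9 mm ≈ 2.51 m.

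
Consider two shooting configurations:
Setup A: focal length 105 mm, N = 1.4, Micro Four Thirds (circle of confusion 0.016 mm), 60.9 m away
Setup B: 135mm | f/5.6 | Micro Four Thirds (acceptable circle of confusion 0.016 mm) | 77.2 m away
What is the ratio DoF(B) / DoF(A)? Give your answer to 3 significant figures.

Setup A: H = 105²/(1.4×0.016) + 105 ≈ 492292.5 mm; DoF = Df − Dn = 69482 − 54205 ≈ 15277 mm.
Setup B: H = 135²/(5.6×0.016) + 135 ≈ 203539.0 mm; DoF = Df − Dn = 124291 − 55988 ≈ 68303 mm.
Ratio = 68303 / 15277 ≈ 4.47.

4.47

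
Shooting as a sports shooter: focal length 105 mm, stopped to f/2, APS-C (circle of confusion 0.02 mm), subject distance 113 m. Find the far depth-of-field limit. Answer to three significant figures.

191 m

Hyperfocal distance H = f²/(N·c) + f = 105²/(2 × 0.02) + 105 = 11025/0.04 + 105 ≈ 275730.0 mm ≈ 275.7 m.
Far limit Df = s·(H − f)/(H − s) = 113000 × (275730.0 − 105) / (275730.0 − 113000) = 113000 × 275625.0 / 162730.0 ≈ 191394 mm ≈ 191 m.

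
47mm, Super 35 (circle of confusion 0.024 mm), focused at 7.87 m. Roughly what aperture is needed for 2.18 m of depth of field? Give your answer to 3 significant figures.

f/1.60

Write h = H − f = f²/(N·c). The thin-lens limits are Dn = s·h/(h + (s−f)) and Df = s·h/(h − (s−f)), so DoF = Df − Dn = 2·s·(s−f)·h / (h² − (s−f)²).
That is a quadratic in h: DoF·h² − 2·s·(s−f)·h − DoF·(s−f)² = 0 ⇒ h = (s−f)·(s + √(s² + DoF²)) / DoF = 7823 × (7870 + √(7870² + 2180²)) / 2180 = 7823 × (7870 + 8166.35) / 2180 ≈ 57547 mm.
Then N = f²/(c·h) = 47² / (0.024 × 57547) = 2209 / 1381.1 ≈ 1.60.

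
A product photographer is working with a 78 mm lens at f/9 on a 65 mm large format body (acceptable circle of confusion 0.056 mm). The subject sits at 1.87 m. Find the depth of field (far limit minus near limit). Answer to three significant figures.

Hyperfocal distance H = f²/(N·c) + f = 78²/(9 × 0.056) + 78 = 6084/0.504 + 78 ≈ 12149.4 mm ≈ 12.15 m.
Near limit Dn = s·(H − f)/(H + s − 2f) = 1870 × (12149.4 − 78) / (12149.4 + 1870 − 2 × 78) = 1870 × 12071.4 / 13863.4 ≈ 1628.28 mm.
Far limit Df = s·(H − f)/(H − s) = 1870 × (12149.4 − 78) / (12149.4 − 1870) = 1870 × 12071.4 / 10279.4 ≈ 2195.99 mm.
Depth of field = Df − Dn = 2195.99 − 1628.28 ≈ 567.71 mm ≈ 0.568 m.

0.568 m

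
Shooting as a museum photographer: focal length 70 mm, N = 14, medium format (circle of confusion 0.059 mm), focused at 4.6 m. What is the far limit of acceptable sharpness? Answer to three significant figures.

Hyperfocal distance H = f²/(N·c) + f = 70²/(14 × 0.059) + 70 = 4900/0.826 + 70 ≈ 6002.2 mm ≈ 6.002 m.
Far limit Df = s·(H − f)/(H − s) = 4600 × (6002.2 − 70) / (6002.2 − 4600) = 4600 × 5932.2 / 1402.2 ≈ 19461 mm ≈ 19.5 m.

19.5 m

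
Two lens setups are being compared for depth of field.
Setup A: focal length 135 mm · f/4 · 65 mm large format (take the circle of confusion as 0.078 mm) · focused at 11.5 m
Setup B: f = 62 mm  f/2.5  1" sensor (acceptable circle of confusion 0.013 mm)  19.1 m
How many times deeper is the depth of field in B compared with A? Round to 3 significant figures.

1.36

Setup A: H = 135²/(4×0.078) + 135 ≈ 58548.5 mm; DoF = Df − Dn = 14277.9 − 9627.0 ≈ 4650.9 mm.
Setup B: H = 62²/(2.5×0.013) + 62 ≈ 118338.9 mm; DoF = Df − Dn = 22764.1 − 16451.9 ≈ 6312.2 mm.
Ratio = 6312.2 / 4650.9 ≈ 1.36.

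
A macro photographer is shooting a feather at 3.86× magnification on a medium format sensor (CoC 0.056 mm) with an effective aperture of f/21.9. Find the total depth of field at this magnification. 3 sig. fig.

At magnification m, DoF ≈ 2·N_eff·c/m² = 2 × 21.9 × 0.056 / 3.86² = 2.453 / 14.9 ≈ 0.165 mm.

0.165 mm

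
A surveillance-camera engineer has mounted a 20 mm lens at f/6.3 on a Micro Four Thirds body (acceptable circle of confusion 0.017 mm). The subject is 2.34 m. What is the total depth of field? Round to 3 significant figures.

4.73 m

Hyperfocal distance H = f²/(N·c) + f = 20²/(6.3 × 0.017) + 20 = 400/0.1071 + 20 ≈ 3754.8 mm ≈ 3.755 m.
Near limit Dn = s·(H − f)/(H + s − 2f) = 2340 × (3754.8 − 20) / (3754.8 + 2340 − 2 × 20) = 2340 × 3734.8 / 6054.8 ≈ 1443.4 mm.
Far limit Df = s·(H − f)/(H − s) = 2340 × (3754.8 − 20) / (3754.8 − 2340) = 2340 × 3734.8 / 1414.8 ≈ 6177.1 mm.
Depth of field = Df − Dn = 6177.1 − 1443.4 ≈ 4733.7 mm ≈ 4.73 m.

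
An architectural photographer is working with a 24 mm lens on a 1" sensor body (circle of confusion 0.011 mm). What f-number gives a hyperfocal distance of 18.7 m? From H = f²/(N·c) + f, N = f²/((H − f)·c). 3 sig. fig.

Rearrange H = f²/(N·c) + f for N: N = f² / ((H − f)·c).
N = 24² / ((18700 − 24) × 0.011) = 576 / 205.4 ≈ 2.80.

f/2.80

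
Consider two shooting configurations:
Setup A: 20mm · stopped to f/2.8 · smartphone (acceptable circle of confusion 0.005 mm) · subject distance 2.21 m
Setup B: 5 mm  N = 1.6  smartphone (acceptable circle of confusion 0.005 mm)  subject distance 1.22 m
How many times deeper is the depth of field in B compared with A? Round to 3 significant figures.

Setup A: H = 20²/(2.8×0.005) + 20 ≈ 28591.4 mm; DoF = Df − Dn = 2393.46 − 2052.66 ≈ 340.80 mm.
Setup B: H = 5²/(1.6×0.005) + 5 ≈ 3130.0 mm; DoF = Df − Dn = 1996.1 − 878.5 ≈ 1117.6 mm.
Ratio = 1117.6 / 340.80 ≈ 3.28.

3.28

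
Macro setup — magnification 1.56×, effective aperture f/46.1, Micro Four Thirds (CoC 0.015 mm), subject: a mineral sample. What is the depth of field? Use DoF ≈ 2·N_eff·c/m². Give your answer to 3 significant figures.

At magnification m, DoF ≈ 2·N_eff·c/m² = 2 × 46.1 × 0.015 / 1.56² = 1.383 / 2.434 ≈ 0.568 mm.

0.568 mm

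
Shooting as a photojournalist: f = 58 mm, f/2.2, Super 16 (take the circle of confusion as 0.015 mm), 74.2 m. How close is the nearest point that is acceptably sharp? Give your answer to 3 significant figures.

Hyperfocal distance H = f²/(N·c) + f = 58²/(2.2 × 0.015) + 58 = 3364/0.033 + 58 ≈ 101997.4 mm ≈ 102.0 m.
Near limit Dn = s·(H − f)/(H + s − 2f) = 74200 × (101997.4 − 58) / (101997.4 + 74200 − 2 × 58) = 74200 × 101939.4 / 176081.4 ≈ 42957 mm ≈ 43.0 m.

43.0 m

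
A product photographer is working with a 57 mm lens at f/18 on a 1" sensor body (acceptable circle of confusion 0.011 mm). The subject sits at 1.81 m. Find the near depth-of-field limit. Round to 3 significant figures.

1.64 m

Hyperfocal distance H = f²/(N·c) + f = 57²/(18 × 0.011) + 57 = 3249/0.198 + 57 ≈ 16466.1 mm ≈ 16.47 m.
Near limit Dn = s·(H − f)/(H + s − 2f) = 1810 × (16466.1 − 57) / (16466.1 + 1810 − 2 × 57) = 1810 × 16409.1 / 18162.1 ≈ 1635.3 mm ≈ 1.64 m.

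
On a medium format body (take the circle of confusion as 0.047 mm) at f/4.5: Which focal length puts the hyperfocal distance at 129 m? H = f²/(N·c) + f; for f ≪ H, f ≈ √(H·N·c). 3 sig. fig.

From H = f²/(N·c) + f, with f ≪ H: f ≈ √(H·N·c) = √(129000 × 4.5 × 0.047) = √27284 ≈ 165.2 mm.
The +f correction barely moves this — solving exactly, f² + N·c·f − N·c·H = 0 ⇒ f = (−N·c + √((N·c)² + 4·N·c·H))/2 = (−0.2115 + √109134)/2 ≈ 165.07 mm, so f ≈ 165 mm.

165 mm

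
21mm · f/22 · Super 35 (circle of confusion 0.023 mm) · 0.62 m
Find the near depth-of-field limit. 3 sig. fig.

367 mm

Hyperfocal distance H = f²/(N·c) + f = 21²/(22 × 0.023) + 21 = 441/0.506 + 21 ≈ 892.5 mm ≈ 0.893 m.
Near limit Dn = s·(H − f)/(H + s − 2f) = 620 × (892.5 − 21) / (892.5 + 620 − 2 × 21) = 620 × 871.5 / 1470.5 ≈ 367.45 mm.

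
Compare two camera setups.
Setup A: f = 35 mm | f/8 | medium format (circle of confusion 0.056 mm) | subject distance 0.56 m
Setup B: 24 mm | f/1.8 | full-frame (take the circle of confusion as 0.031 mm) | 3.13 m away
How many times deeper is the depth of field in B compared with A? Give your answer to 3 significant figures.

Setup A: H = 35²/(8×0.056) + 35 ≈ 2769.4 mm; DoF = Df − Dn = 693.07 − 469.80 ≈ 223.27 mm.
Setup B: H = 24²/(1.8×0.031) + 24 ≈ 10346.6 mm; DoF = Df − Dn = 4477.1 − 2406.0 ≈ 2071.1 mm.
Ratio = 2071.1 / 223.27 ≈ 9.28.

9.28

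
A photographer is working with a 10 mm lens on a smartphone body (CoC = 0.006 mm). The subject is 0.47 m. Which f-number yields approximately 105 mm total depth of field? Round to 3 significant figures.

Write h = H − f = f²/(N·c). The thin-lens limits are Dn = s·h/(h + (s−f)) and Df = s·h/(h − (s−f)), so DoF = Df − Dn = 2·s·(s−f)·h / (h² − (s−f)²).
That is a quadratic in h: DoF·h² − 2·s·(s−f)·h − DoF·(s−f)² = 0 ⇒ h = (s−f)·(s + √(s² + DoF²)) / DoF = 460 × (470 + √(470² + 105²)) / 105 = 460 × (470 + 481.586) / 105 ≈ 4168.9 mm.
Then N = f²/(c·h) = 10² / (0.006 × 4168.9) = 100 / 25.013 ≈ 4.

f/4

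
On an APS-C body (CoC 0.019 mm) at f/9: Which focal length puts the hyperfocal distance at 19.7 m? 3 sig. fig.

58.0 mm

From H = f²/(N·c) + f, with f ≪ H: f ≈ √(H·N·c) = √(19700 × 9 × 0.019) = √3368.7 ≈ 58.04 mm.
The +f correction barely moves this — solving exactly, f² + N·c·f − N·c·H = 0 ⇒ f = (−N·c + √((N·c)² + 4·N·c·H))/2 = (−0.171 + √13475)/2 ≈ 57.955 mm, so f ≈ 58.0 mm.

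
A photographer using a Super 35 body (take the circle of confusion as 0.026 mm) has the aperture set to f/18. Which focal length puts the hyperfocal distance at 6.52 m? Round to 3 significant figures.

From H = f²/(N·c) + f, with f ≪ H: f ≈ √(H·N·c) = √(6520 × 18 × 0.026) = √3051.4 ≈ 55.24 mm.
Exact: f² + N·c·f − N·c·H = 0 ⇒ f = (−N·c + √((N·c)² + 4·N·c·H))/2 = (−0.468 + √12206)/2 ≈ 55.006 mm ≈ 55.0 mm.

55.0 mm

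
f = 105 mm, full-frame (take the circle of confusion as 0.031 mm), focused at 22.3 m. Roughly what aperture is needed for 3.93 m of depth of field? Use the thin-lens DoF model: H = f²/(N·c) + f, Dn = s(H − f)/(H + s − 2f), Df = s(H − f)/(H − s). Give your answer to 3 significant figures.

f/1.40

Write h = H − f = f²/(N·c). The thin-lens limits are Dn = s·h/(h + (s−f)) and Df = s·h/(h − (s−f)), so DoF = Df − Dn = 2·s·(s−f)·h / (h² − (s−f)²).
That is a quadratic in h: DoF·h² − 2·s·(s−f)·h − DoF·(s−f)² = 0 ⇒ h = (s−f)·(s + √(s² + DoF²)) / DoF = 22195 × (22300 + √(22300² + 3930²)) / 3930 = 22195 × (22300 + 22643.7) / 3930 ≈ 253823 mm.
Then N = f²/(c·h) = 105² / (0.031 × 253823) = 11025 / 7868.5 ≈ 1.40.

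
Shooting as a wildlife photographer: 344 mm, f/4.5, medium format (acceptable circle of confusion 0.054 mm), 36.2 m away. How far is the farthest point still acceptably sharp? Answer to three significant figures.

Hyperfocal distance H = f²/(N·c) + f = 344²/(4.5 × 0.054) + 344 = 118336/0.243 + 344 ≈ 487323.4 mm ≈ 487.3 m.
Far limit Df = s·(H − f)/(H − s) = 36200 × (487323.4 − 344) / (487323.4 − 36200) = 36200 × 486979.4 / 451123.4 ≈ 39077 mm ≈ 39.1 m.

39.1 m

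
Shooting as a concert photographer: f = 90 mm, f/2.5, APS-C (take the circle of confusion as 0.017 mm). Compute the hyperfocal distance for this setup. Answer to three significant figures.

191 m

Hyperfocal distance H = f²/(N·c) + f = 90²/(2.5 × 0.017) + 90 = 8100/0.0425 + 90 ≈ 190678.2 mm ≈ 191 m.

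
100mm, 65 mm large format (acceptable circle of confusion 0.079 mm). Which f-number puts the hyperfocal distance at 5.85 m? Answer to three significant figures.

f/22

Rearrange H = f²/(N·c) + f for N: N = f² / ((H − f)·c).
N = 100² / ((5850 − 100) × 0.079) = 10000 / 454.2 ≈ 22.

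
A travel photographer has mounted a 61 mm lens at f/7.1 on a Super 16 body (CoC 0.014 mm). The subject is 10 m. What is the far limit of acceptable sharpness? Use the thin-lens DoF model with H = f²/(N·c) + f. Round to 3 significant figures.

13.6 m

Hyperfocal distance H = f²/(N·c) + f = 61²/(7.1 × 0.014) + 61 = 3721/0.0994 + 61 ≈ 37495.6 mm ≈ 37.50 m.
Far limit Df = s·(H − f)/(H − s) = 10000 × (37495.6 − 61) / (37495.6 − 10000) = 10000 × 37434.6 / 27495.6 ≈ 13615 mm ≈ 13.6 m.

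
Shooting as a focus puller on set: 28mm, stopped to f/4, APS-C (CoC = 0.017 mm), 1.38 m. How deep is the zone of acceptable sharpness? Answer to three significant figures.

Hyperfocal distance H = f²/(N·c) + f = 28²/(4 × 0.017) + 28 = 784/0.068 + 28 ≈ 11557.4 mm ≈ 11.56 m.
Near limit Dn = s·(H − f)/(H + s − 2f) = 1380 × (11557.4 − 28) / (11557.4 + 1380 − 2 × 28) = 1380 × 11529.4 / 12881.4 ≈ 1235.16 mm.
Far limit Df = s·(H − f)/(H − s) = 1380 × (11557.4 − 28) / (11557.4 − 1380) = 1380 × 11529.4 / 10177.4 ≈ 1563.32 mm.
Depth of field = Df − Dn = 1563.32 − 1235.16 ≈ 328.16 mm.

328 mm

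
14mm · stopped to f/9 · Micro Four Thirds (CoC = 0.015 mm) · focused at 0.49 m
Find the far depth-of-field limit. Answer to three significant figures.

Hyperfocal distance H = f²/(N·c) + f = 14²/(9 × 0.015) + 14 = 196/0.135 + 14 ≈ 1465.9 mm ≈ 1.466 m.
Far limit Df = s·(H − f)/(H − s) = 490 × (1465.9 − 14) / (1465.9 − 490) = 490 × 1451.9 / 975.9 ≈ 729.01 mm ≈ 0.729 m.

0.729 m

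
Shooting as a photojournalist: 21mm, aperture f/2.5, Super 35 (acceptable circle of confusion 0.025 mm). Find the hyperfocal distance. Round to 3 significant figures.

Hyperfocal distance H = f²/(N·c) + f = 21²/(2.5 × 0.025) + 21 = 441/0.0625 + 21 ≈ 7077.0 mm ≈ 7.08 m.

7.08 m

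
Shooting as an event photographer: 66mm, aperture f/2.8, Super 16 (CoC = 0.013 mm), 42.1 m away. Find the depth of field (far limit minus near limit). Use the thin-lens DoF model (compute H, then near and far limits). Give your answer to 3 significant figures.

Hyperfocal distance H = f²/(N·c) + f = 66²/(2.8 × 0.013) + 66 = 4356/0.0364 + 66 ≈ 119736.3 mm ≈ 119.7 m.
Near limit Dn = s·(H − f)/(H + s − 2f) = 42100 × (119736.3 − 66) / (119736.3 + 42100 − 2 × 66) = 42100 × 119670.3 / 161704.3 ≈ 31156 mm.
Far limit Df = s·(H − f)/(H − s) = 42100 × (119736.3 − 66) / (119736.3 − 42100) = 42100 × 119670.3 / 77636.3 ≈ 64894 mm.
Depth of field = Df − Dn = 64894 − 31156 ≈ 33738 mm ≈ 33.7 m.

33.7 m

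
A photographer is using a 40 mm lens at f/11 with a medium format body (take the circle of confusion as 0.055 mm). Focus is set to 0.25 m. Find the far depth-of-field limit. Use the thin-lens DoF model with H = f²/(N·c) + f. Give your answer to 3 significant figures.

272 mm

Hyperfocal distance H = f²/(N·c) + f = 40²/(11 × 0.055) + 40 = 1600/0.605 + 40 ≈ 2684.6 mm ≈ 2.685 m.
Far limit Df = s·(H − f)/(H − s) = 250 × (2684.6 − 40) / (2684.6 − 250) = 250 × 2644.6 / 2434.6 ≈ 271.56 mm.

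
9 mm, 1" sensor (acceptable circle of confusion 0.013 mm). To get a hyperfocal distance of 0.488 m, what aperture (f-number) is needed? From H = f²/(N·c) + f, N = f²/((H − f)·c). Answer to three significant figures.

Rearrange H = f²/(N·c) + f for N: N = f² / ((H − f)·c).
N = 9² / ((488 − 9) × 0.013) = 81 / 6.227 ≈ 13.

f/13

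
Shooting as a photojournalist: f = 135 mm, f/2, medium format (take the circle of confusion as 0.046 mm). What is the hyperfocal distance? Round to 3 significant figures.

Hyperfocal distance H = f²/(N·c) + f = 135²/(2 × 0.046) + 135 = 18225/0.092 + 135 ≈ 198232.8 mm ≈ 198 m.

198 m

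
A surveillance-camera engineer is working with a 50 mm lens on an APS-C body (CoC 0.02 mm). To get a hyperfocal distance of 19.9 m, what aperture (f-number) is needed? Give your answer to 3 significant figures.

f/6.30

Rearrange H = f²/(N·c) + f for N: N = f² / ((H − f)·c).
N = 50² / ((19900 − 50) × 0.02) = 2500 / 397.0 ≈ 6.30.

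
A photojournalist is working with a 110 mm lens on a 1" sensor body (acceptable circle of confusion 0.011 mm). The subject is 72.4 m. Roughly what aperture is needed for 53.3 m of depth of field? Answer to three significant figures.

f/5

Write h = H − f = f²/(N·c). The thin-lens limits are Dn = s·h/(h + (s−f)) and Df = s·h/(h − (s−f)), so DoF = Df − Dn = 2·s·(s−f)·h / (h² − (s−f)²).
That is a quadratic in h: DoF·h² − 2·s·(s−f)·h − DoF·(s−f)² = 0 ⇒ h = (s−f)·(s + √(s² + DoF²)) / DoF = 72290 × (72400 + √(72400² + 53300²)) / 53300 = 72290 × (72400 + 89903.6) / 53300 ≈ 220130 mm.
Then N = f²/(c·h) = 110² / (0.011 × 220130) = 12100 / 2421.4 ≈ 5.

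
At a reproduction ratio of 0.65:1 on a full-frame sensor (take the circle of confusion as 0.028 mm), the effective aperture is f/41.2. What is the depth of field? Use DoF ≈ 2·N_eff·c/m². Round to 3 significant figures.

At magnification m, DoF ≈ 2·N_eff·c/m² = 2 × 41.2 × 0.028 / 0.65² = 2.307 / 0.4225 ≈ 5.46 mm.

5.46 mm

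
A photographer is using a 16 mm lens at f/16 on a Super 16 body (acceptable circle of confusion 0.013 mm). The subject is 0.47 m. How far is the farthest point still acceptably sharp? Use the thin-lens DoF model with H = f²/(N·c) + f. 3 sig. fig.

Hyperfocal distance H = f²/(N·c) + f = 16²/(16 × 0.013) + 16 = 256/0.208 + 16 ≈ 1246.8 mm ≈ 1.247 m.
Far limit Df = s·(H − f)/(H − s) = 470 × (1246.8 − 16) / (1246.8 − 470) = 470 × 1230.8 / 776.8 ≈ 744.70 mm ≈ 0.745 m.

0.745 m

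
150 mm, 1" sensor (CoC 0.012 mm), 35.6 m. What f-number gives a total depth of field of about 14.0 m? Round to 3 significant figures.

f/10

Write h = H − f = f²/(N·c). The thin-lens limits are Dn = s·h/(h + (s−f)) and Df = s·h/(h − (s−f)), so DoF = Df − Dn = 2·s·(s−f)·h / (h² − (s−f)²).
That is a quadratic in h: DoF·h² − 2·s·(s−f)·h − DoF·(s−f)² = 0 ⇒ h = (s−f)·(s + √(s² + DoF²)) / DoF = 35450 × (35600 + √(35600² + 14000²)) / 14000 = 35450 × (35600 + 38253.9) / 14000 ≈ 187009 mm.
Then N = f²/(c·h) = 150² / (0.012 × 187009) = 22500 / 2244.1 ≈ 10.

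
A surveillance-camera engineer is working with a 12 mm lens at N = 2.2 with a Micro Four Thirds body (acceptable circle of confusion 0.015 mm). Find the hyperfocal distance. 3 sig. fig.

Hyperfocal distance H = f²/(N·c) + f = 12²/(2.2 × 0.015) + 12 = 144/0.033 + 12 ≈ 4375.6 mm ≈ 4.38 m.

4.38 m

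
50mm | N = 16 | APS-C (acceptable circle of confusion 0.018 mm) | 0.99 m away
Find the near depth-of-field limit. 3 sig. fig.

0.893 m

Hyperfocal distance H = f²/(N·c) + f = 50²/(16 × 0.018) + 50 = 2500/0.288 + 50 ≈ 8730.6 mm ≈ 8.731 m.
Near limit Dn = s·(H − f)/(H + s − 2f) = 990 × (8730.6 − 50) / (8730.6 + 990 − 2 × 50) = 990 × 8680.6 / 9620.6 ≈ 893.27 mm ≈ 0.893 m.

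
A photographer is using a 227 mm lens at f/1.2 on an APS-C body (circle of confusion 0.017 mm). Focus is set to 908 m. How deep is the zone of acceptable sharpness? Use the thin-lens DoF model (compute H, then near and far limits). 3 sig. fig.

Hyperfocal distance H = f²/(N·c) + f = 227²/(1.2 × 0.017) + 227 = 51529/0.0204 + 227 ≈ 2526158.4 mm ≈ 2526 m.
Near limit Dn = s·(H − f)/(H + s − 2f) = 908000 × (2526158.4 − 227) / (2526158.4 + 908000 − 2 × 227) = 908000 × 2525931.4 / 3433704.4 ≈ 667951 mm.
Far limit Df = s·(H − f)/(H − s) = 908000 × (2526158.4 − 227) / (2526158.4 − 908000) = 908000 × 2525931.4 / 1618158.4 ≈ 1417380 mm.
Depth of field = Df − Dn = 1417380 − 667951 ≈ 749429 mm ≈ 749 m.

749 m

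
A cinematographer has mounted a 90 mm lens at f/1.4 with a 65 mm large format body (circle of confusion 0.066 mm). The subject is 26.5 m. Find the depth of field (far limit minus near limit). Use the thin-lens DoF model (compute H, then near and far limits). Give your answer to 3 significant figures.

17.6 m

Hyperfocal distance H = f²/(N·c) + f = 90²/(1.4 × 0.066) + 90 = 8100/0.0924 + 90 ≈ 87752.3 mm ≈ 87.75 m.
Near limit Dn = s·(H − f)/(H + s − 2f) = 26500 × (87752.3 − 90) / (87752.3 + 26500 − 2 × 90) = 26500 × 87662.3 / 114072.3 ≈ 20365 mm.
Far limit Df = s·(H − f)/(H − s) = 26500 × (87752.3 − 90) / (87752.3 − 26500) = 26500 × 87662.3 / 61252.3 ≈ 37926 mm.
Depth of field = Df − Dn = 37926 − 20365 ≈ 17561 mm ≈ 17.6 m.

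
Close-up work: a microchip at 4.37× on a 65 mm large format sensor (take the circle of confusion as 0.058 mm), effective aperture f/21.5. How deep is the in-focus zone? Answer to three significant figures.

At magnification m, DoF ≈ 2·N_eff·c/m² = 2 × 21.5 × 0.058 / 4.37² = 2.494 / 19.1 ≈ 0.131 mm.

0.131 mm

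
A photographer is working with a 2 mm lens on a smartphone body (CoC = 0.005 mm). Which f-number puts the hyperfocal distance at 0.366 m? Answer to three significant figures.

f/2.20

Rearrange H = f²/(N·c) + f for N: N = f² / ((H − f)·c).
N = 2² / ((366 − 2) × 0.005) = 4 / 1.820 ≈ 2.20.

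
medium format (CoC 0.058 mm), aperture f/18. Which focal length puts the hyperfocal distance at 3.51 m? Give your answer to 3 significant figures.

From H = f²/(N·c) + f, with f ≪ H: f ≈ √(H·N·c) = √(3510 × 18 × 0.058) = √3664.4 ≈ 60.53 mm.
Exact: f² + N·c·f − N·c·H = 0 ⇒ f = (−N·c + √((N·c)² + 4·N·c·H))/2 = (−1.044 + √14659)/2 ≈ 60.015 mm ≈ 60.0 mm.

60.0 mm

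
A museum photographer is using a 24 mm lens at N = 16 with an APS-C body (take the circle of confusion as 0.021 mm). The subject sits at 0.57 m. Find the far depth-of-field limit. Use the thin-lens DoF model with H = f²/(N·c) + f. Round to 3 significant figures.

0.836 m

Hyperfocal distance H = f²/(N·c) + f = 24²/(16 × 0.021) + 24 = 576/0.336 + 24 ≈ 1738.3 mm ≈ 1.738 m.
Far limit Df = s·(H − f)/(H − s) = 570 × (1738.3 − 24) / (1738.3 − 570) = 570 × 1714.3 / 1168.3 ≈ 836.39 mm ≈ 0.836 m.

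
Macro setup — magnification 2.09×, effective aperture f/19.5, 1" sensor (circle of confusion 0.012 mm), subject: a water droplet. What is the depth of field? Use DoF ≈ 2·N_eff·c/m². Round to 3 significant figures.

0.107 mm

At magnification m, DoF ≈ 2·N_eff·c/m² = 2 × 19.5 × 0.012 / 2.09² = 0.468 / 4.368 ≈ 0.107 mm.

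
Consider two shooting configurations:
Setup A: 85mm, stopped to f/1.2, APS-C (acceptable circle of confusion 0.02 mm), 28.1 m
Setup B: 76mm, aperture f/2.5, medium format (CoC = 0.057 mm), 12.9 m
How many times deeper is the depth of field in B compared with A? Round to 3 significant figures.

1.72

Setup A: H = 85²/(1.2×0.02) + 85 ≈ 301126.7 mm; DoF = Df − Dn = 30983.3 − 25707.6 ≈ 5275.7 mm.
Setup B: H = 76²/(2.5×0.057) + 76 ≈ 40609.3 mm; DoF = Df − Dn = 18870.2 − 9799.6 ≈ 9070.6 mm.
Ratio = 9070.6 / 5275.7 ≈ 1.72.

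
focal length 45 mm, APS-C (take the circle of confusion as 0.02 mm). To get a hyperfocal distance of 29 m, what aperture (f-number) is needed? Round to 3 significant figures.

f/3.50

Rearrange H = f²/(N·c) + f for N: N = f² / ((H − f)·c).
N = 45² / ((29000 − 45) × 0.02) = 2025 / 579.1 ≈ 3.50.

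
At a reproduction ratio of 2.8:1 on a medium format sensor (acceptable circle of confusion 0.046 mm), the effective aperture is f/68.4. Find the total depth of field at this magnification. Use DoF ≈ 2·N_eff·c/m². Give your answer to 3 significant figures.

0.803 mm

At magnification m, DoF ≈ 2·N_eff·c/m² = 2 × 68.4 × 0.046 / 2.8² = 6.293 / 7.84 ≈ 0.803 mm.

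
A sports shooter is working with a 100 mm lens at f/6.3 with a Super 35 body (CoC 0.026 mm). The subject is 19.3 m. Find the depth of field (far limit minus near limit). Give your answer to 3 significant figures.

Hyperfocal distance H = f²/(N·c) + f = 100²/(6.3 × 0.026) + 100 = 10000/0.1638 + 100 ≈ 61150.1 mm ≈ 61.15 m.
Near limit Dn = s·(H − f)/(H + s − 2f) = 19300 × (61150.1 − 100) / (61150.1 + 19300 − 2 × 100) = 19300 × 61050.1 / 80250.1 ≈ 14682 mm.
Far limit Df = s·(H − f)/(H − s) = 19300 × (61150.1 − 100) / (61150.1 − 19300) = 19300 × 61050.1 / 41850.1 ≈ 28154 mm.
Depth of field = Df − Dn = 28154 − 14682 ≈ 13472 mm ≈ 13.5 m.

13.5 m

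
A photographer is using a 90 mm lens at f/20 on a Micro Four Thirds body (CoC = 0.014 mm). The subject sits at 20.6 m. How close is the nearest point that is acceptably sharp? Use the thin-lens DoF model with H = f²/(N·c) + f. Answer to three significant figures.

12.1 m

Hyperfocal distance H = f²/(N·c) + f = 90²/(20 × 0.014) + 90 = 8100/0.28 + 90 ≈ 29018.6 mm ≈ 29.02 m.
Near limit Dn = s·(H − f)/(H + s − 2f) = 20600 × (29018.6 − 90) / (29018.6 + 20600 − 2 × 90) = 20600 × 28928.6 / 49438.6 ≈ 12054 mm ≈ 12.1 m.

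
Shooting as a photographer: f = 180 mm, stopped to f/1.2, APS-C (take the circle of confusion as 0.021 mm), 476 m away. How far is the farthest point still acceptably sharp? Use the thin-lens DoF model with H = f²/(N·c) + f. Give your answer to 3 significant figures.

Hyperfocal distance H = f²/(N·c) + f = 180²/(1.2 × 0.021) + 180 = 32400/0.0252 + 180 ≈ 1285894.3 mm ≈ 1286 m.
Far limit Df = s·(H − f)/(H − s) = 476000 × (1285894.3 − 180) / (1285894.3 − 476000) = 476000 × 1285714.3 / 809894.3 ≈ 755654 mm ≈ 756 m.

756 m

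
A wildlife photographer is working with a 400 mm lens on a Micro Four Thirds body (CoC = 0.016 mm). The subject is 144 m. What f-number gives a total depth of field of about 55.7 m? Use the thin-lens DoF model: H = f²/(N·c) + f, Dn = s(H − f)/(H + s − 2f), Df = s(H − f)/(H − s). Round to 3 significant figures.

Write h = H − f = f²/(N·c). The thin-lens limits are Dn = s·h/(h + (s−f)) and Df = s·h/(h − (s−f)), so DoF = Df − Dn = 2·s·(s−f)·h / (h² − (s−f)²).
That is a quadratic in h: DoF·h² − 2·s·(s−f)·h − DoF·(s−f)² = 0 ⇒ h = (s−f)·(s + √(s² + DoF²)) / DoF = 143600 × (144000 + √(144000² + 55700²)) / 55700 = 143600 × (144000 + 154397) / 55700 ≈ 769297 mm.
Then N = f²/(c·h) = 400² / (0.016 × 769297) = 160000 / 12309 ≈ 13.

f/13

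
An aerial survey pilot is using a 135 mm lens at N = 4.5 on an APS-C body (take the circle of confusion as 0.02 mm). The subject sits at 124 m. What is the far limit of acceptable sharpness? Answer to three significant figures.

319 m

Hyperfocal distance H = f²/(N·c) + f = 135²/(4.5 × 0.02) + 135 = 18225/0.09 + 135 ≈ 202635.0 mm ≈ 202.6 m.
Far limit Df = s·(H − f)/(H − s) = 124000 × (202635.0 − 135) / (202635.0 − 124000) = 124000 × 202500.0 / 78635.0 ≈ 319323 mm ≈ 319 m.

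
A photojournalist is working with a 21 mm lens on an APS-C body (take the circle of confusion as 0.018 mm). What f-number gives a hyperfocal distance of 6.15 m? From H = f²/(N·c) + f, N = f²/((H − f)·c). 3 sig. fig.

f/4

Rearrange H = f²/(N·c) + f for N: N = f² / ((H − f)·c).
N = 21² / ((6150 − 21) × 0.018) = 441 / 110.3 ≈ 4.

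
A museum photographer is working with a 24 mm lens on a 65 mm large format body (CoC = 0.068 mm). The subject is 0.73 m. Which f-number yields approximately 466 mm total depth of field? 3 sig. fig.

f/3.50

Write h = H − f = f²/(N·c). The thin-lens limits are Dn = s·h/(h + (s−f)) and Df = s·h/(h − (s−f)), so DoF = Df − Dn = 2·s·(s−f)·h / (h² − (s−f)²).
That is a quadratic in h: DoF·h² − 2·s·(s−f)·h − DoF·(s−f)² = 0 ⇒ h = (s−f)·(s + √(s² + DoF²)) / DoF = 706 × (730 + √(730² + 466²)) / 466 = 706 × (730 + 866.058) / 466 ≈ 2418.1 mm.
Then N = f²/(c·h) = 24² / (0.068 × 2418.1) = 576 / 164.43 ≈ 3.50.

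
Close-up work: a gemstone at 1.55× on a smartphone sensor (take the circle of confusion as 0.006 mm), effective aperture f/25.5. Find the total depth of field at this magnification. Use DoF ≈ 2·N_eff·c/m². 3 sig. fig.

At magnification m, DoF ≈ 2·N_eff·c/m² = 2 × 25.5 × 0.006 / 1.55² = 0.306 / 2.403 ≈ 0.127 mm.

0.127 mm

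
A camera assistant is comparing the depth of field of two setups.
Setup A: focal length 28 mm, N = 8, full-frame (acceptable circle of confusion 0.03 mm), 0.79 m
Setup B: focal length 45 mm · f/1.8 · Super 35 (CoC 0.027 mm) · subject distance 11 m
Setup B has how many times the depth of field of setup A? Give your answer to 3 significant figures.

15.9

Setup A: H = 28²/(8×0.03) + 28 ≈ 3294.7 mm; DoF = Df − Dn = 1030.34 − 640.58 ≈ 389.76 mm.
Setup B: H = 45²/(1.8×0.027) + 45 ≈ 41711.7 mm; DoF = Df − Dn = 14923.8 − 8710.0 ≈ 6213.8 mm.
Ratio = 6213.8 / 389.76 ≈ 15.9.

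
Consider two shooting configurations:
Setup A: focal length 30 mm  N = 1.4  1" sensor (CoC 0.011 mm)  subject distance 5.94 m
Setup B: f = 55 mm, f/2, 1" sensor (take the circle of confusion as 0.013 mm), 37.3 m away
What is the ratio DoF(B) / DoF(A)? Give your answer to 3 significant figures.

21.9

Setup A: H = 30²/(1.4×0.011) + 30 ≈ 58471.6 mm; DoF = Df − Dn = 6608.3 − 5394.5 ≈ 1213.8 mm.
Setup B: H = 55²/(2×0.013) + 55 ≈ 116401.2 mm; DoF = Df − Dn = 54863 − 28255 ≈ 26608 mm.
Ratio = 26608 / 1213.8 ≈ 21.9.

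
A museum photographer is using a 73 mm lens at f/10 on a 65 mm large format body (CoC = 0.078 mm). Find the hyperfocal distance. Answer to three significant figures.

Hyperfocal distance H = f²/(N·c) + f = 73²/(10 × 0.078) + 73 = 5329/0.78 + 73 ≈ 6905.1 mm ≈ 6.91 m.

6.91 m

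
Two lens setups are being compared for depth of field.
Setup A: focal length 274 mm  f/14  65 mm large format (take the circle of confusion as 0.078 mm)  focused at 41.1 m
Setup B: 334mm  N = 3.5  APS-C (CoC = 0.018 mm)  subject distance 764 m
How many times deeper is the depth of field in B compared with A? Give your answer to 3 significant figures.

10.7

Setup A: H = 274²/(14×0.078) + 274 ≈ 69024.9 mm; DoF = Df − Dn = 101188 − 25787 ≈ 75401 mm.
Setup B: H = 334²/(3.5×0.018) + 334 ≈ 1771064.2 mm; DoF = Df − Dn = 1343348 − 533791 ≈ 809557 mm.
Ratio = 809557 / 75401 ≈ 10.7.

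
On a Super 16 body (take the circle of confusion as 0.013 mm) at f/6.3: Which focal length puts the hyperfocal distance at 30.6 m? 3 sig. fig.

50.0 mm

From H = f²/(N·c) + f, with f ≪ H: f ≈ √(H·N·c) = √(30600 × 6.3 × 0.013) = √2506.1 ≈ 50.06 mm.
Exact: f² + N·c·f − N·c·H = 0 ⇒ f = (−N·c + √((N·c)² + 4·N·c·H))/2 = (−0.0819 + √10025)/2 ≈ 50.020 mm ≈ 50.0 mm.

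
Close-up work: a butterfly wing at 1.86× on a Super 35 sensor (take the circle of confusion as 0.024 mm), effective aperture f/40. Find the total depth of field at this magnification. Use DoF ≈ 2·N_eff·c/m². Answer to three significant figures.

At magnification m, DoF ≈ 2·N_eff·c/m² = 2 × 40 × 0.024 / 1.86² = 1.92 / 3.46 ≈ 0.555 mm.

0.555 mm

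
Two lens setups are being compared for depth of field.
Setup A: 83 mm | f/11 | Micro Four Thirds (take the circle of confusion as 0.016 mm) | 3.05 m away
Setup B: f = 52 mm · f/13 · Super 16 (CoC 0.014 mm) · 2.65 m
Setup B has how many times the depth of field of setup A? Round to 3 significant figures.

2.06

Setup A: H = 83²/(11×0.016) + 83 ≈ 39225.0 mm; DoF = Df − Dn = 3300.15 − 2835.10 ≈ 465.05 mm.
Setup B: H = 52²/(13×0.014) + 52 ≈ 14909.1 mm; DoF = Df − Dn = 3211.60 − 2255.58 ≈ 956.02 mm.
Ratio = 956.02 / 465.05 ≈ 2.06.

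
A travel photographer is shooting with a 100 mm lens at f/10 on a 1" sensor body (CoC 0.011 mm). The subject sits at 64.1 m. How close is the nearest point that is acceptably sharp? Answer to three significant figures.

37.6 m

Hyperfocal distance H = f²/(N·c) + f = 100²/(10 × 0.011) + 100 = 10000/0.11 + 100 ≈ 91009.1 mm ≈ 91.01 m.
Near limit Dn = s·(H − f)/(H + s − 2f) = 64100 × (91009.1 − 100) / (91009.1 + 64100 − 2 × 100) = 64100 × 90909.1 / 154909.1 ≈ 37617 mm ≈ 37.6 m.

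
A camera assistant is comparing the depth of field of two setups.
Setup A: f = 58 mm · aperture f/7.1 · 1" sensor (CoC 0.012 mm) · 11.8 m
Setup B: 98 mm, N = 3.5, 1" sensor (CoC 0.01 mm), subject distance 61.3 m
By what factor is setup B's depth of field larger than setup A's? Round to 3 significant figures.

3.74

Setup A: H = 58²/(7.1×0.012) + 58 ≈ 39541.6 mm; DoF = Df − Dn = 16794.5 − 9095.2 ≈ 7699.3 mm.
Setup B: H = 98²/(3.5×0.01) + 98 ≈ 274498.0 mm; DoF = Df − Dn = 78897 − 50121 ≈ 28776 mm.
Ratio = 28776 / 7699.3 ≈ 3.74.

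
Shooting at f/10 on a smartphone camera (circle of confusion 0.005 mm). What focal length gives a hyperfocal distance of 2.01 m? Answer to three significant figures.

10.0 mm

From H = f²/(N·c) + f, with f ≪ H: f ≈ √(H·N·c) = √(2010 × 10 × 0.005) = √100.50 ≈ 10.02 mm.
The +f correction barely moves this — solving exactly, f² + N·c·f − N·c·H = 0 ⇒ f = (−N·c + √((N·c)² + 4·N·c·H))/2 = (−0.05 + √402.00)/2 ≈ 10.000 mm, so f ≈ 10.0 mm.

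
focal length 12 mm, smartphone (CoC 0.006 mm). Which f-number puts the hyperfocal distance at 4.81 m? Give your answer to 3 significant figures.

f/5

Rearrange H = f²/(N·c) + f for N: N = f² / ((H − f)·c).
N = 12² / ((4810 − 12) × 0.006) = 144 / 28.79 ≈ 5.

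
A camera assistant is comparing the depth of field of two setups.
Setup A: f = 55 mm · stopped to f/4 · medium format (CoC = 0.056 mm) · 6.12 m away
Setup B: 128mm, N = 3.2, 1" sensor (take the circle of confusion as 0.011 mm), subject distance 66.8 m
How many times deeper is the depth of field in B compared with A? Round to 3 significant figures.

Setup A: H = 55²/(4×0.056) + 55 ≈ 13559.5 mm; DoF = Df − Dn = 11109.3 − 4223.3 ≈ 6886.0 mm.
Setup B: H = 128²/(3.2×0.011) + 128 ≈ 465582.5 mm; DoF = Df − Dn = 77968 − 58430 ≈ 19538 mm.
Ratio = 19538 / 6886.0 ≈ 2.84.

2.84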